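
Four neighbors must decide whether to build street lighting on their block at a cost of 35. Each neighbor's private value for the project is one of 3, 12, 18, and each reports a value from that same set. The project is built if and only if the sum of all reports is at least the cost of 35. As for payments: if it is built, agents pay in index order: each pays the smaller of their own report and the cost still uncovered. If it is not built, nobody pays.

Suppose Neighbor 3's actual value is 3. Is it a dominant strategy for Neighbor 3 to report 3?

Check each profile of the others' reports and compare truth against every alternative report.
Others report (3, 3, 18): truth gives 0, best alternative gives -9.
Others report (3, 12, 12): truth gives 0, best alternative gives -9.
Others report (3, 12, 18): truth gives 0, best alternative gives -9.
Others report (3, 18, 3): truth gives 0, best alternative gives -9.
Others report (3, 18, 12): truth gives 0, best alternative gives -9.
Others report (3, 18, 18): truth gives 0, best alternative gives -9.
(Remaining 21 profiles checked similarly; truth is weakly best in each.)
In every case the truthful report is at least as good as any alternative, so it is a dominant strategy.

Yes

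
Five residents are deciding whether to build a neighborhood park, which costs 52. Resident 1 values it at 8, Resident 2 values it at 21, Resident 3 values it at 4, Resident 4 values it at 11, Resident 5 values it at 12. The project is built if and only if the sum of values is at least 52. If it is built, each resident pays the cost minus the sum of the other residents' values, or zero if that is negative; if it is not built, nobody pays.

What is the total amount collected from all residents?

Total value 56 ≥ cost 52, so it is built.
Resident 1: others sum to 48; max(0, 52 - 48) = 4.
Resident 2: others sum to 35; max(0, 52 - 35) = 17.
Resident 3: others sum to 52; max(0, 52 - 52) = 0.
Resident 4: others sum to 45; max(0, 52 - 45) = 7.
Resident 5: others sum to 44; max(0, 52 - 44) = 8.
Total collected = 4 + 17 + 0 + 7 + 8 = 36.

36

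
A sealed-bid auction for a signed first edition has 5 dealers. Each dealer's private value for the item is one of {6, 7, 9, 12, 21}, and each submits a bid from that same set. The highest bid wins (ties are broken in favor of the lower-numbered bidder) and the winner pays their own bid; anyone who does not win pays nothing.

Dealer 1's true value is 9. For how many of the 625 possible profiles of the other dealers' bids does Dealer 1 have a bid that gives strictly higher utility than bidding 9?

16

Others bid (6, 6, 6, 6): truth gives 0; bid 6 gives 3 > 0. Violating.
Others bid (6, 6, 6, 7): truth gives 0; bid 7 gives 2 > 0. Violating.
Others bid (6, 6, 7, 6): truth gives 0; bid 7 gives 2 > 0. Violating.
Others bid (6, 6, 7, 7): truth gives 0; bid 7 gives 2 > 0. Violating.
Others bid (6, 6, 6, 9): truth gives 0; no alternative beats it.
Others bid (6, 6, 6, 12): truth gives 0; no alternative beats it.
(Checking all 625 profiles: 16 have a profitable deviation, 609 do not.)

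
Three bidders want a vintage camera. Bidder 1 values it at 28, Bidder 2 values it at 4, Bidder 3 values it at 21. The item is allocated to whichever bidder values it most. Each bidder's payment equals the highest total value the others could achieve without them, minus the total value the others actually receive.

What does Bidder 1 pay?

21

Bidder 1 has the highest value and receives the item.
Without Bidder 1, the item would go to the next-highest value, 21, so the others could achieve 21.
With Bidder 1 present and winning, the others receive nothing, so their total is 0.
Payment = 21 - 0 = 21.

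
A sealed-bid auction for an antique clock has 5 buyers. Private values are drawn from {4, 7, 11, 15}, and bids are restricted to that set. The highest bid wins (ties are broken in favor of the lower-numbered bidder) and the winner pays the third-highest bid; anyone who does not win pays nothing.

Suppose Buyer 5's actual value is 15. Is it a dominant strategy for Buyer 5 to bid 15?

Check each profile of the others' bids and compare truth against every alternative bid.
Others bid (4, 4, 4, 11): truth gives 11, best alternative gives 0.
Others bid (4, 4, 11, 4): truth gives 11, best alternative gives 0.
Others bid (4, 11, 4, 4): truth gives 11, best alternative gives 0.
Others bid (11, 4, 4, 4): truth gives 11, best alternative gives 0.
Others bid (4, 4, 7, 11): truth gives 8, best alternative gives 0.
Others bid (4, 4, 11, 7): truth gives 8, best alternative gives 0.
(Remaining 250 profiles checked similarly; truth is weakly best in each.)
In every case the truthful bid is at least as good as any alternative, so it is a dominant strategy.

Yes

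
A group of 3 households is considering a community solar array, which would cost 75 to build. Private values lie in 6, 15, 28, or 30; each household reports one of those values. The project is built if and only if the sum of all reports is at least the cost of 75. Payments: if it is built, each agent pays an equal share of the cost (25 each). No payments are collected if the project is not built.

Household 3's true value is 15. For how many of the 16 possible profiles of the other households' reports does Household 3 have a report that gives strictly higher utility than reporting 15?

1

Others report (30, 30): truth gives -10; report 6 gives 0 > -10. Violating.
Others report (6, 6): truth gives 0; no alternative beats it.
Others report (6, 15): truth gives 0; no alternative beats it.
(Checking all 16 profiles: 1 has a profitable deviation, 15 do not.)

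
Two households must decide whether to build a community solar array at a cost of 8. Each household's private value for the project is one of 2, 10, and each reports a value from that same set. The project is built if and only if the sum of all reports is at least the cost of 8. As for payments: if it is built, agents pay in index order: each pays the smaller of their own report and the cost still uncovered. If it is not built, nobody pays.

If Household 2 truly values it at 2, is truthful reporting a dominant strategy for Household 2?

Check each profile of the others' reports and compare truth against every alternative report.
Others report (2): truth gives 0, best alternative gives -4.
Others report (10): truth gives 2, best alternative gives 2.
In every case the truthful report is at least as good as any alternative, so it is a dominant strategy.

Yes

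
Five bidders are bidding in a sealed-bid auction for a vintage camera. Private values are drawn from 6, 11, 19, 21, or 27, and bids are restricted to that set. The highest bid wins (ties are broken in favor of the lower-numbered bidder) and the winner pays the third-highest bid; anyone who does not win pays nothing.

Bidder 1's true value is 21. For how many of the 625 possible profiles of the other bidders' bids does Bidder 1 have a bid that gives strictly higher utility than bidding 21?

Others bid (6, 6, 6, 27): truth gives 0; bid 27 gives 15 > 0. Violating.
Others bid (6, 6, 11, 27): truth gives 0; bid 27 gives 10 > 0. Violating.
Others bid (6, 6, 19, 27): truth gives 0; bid 27 gives 2 > 0. Violating.
Others bid (6, 6, 27, 6): truth gives 0; bid 27 gives 15 > 0. Violating.
Others bid (6, 6, 6, 6): truth gives 15; no alternative beats it.
Others bid (6, 6, 6, 11): truth gives 15; no alternative beats it.
(Checking all 625 profiles: 108 have a profitable deviation, 517 do not.)

108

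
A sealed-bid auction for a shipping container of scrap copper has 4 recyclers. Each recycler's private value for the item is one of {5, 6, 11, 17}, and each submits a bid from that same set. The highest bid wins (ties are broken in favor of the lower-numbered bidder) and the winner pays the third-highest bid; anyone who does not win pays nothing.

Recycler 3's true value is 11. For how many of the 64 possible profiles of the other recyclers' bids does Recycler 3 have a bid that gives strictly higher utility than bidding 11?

12

Others bid (5, 5, 17): truth gives 0; bid 17 gives 6 > 0. Violating.
Others bid (5, 6, 17): truth gives 0; bid 17 gives 5 > 0. Violating.
Others bid (5, 11, 5): truth gives 0; bid 17 gives 6 > 0. Violating.
Others bid (5, 11, 6): truth gives 0; bid 17 gives 5 > 0. Violating.
Others bid (5, 5, 5): truth gives 6; no alternative beats it.
Others bid (5, 5, 6): truth gives 6; no alternative beats it.
(Checking all 64 profiles: 12 have a profitable deviation, 52 do not.)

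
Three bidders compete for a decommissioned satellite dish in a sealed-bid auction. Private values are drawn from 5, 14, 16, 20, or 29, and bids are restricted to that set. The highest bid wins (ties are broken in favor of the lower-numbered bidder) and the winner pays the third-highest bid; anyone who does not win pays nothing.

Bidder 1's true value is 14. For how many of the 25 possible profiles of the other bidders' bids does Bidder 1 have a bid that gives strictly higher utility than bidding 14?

Others bid (5, 16): truth gives 0; bid 16 gives 9 > 0. Violating.
Others bid (5, 20): truth gives 0; bid 20 gives 9 > 0. Violating.
Others bid (5, 29): truth gives 0; bid 29 gives 9 > 0. Violating.
Others bid (16, 5): truth gives 0; bid 16 gives 9 > 0. Violating.
Others bid (5, 5): truth gives 9; no alternative beats it.
Others bid (5, 14): truth gives 9; no alternative beats it.
(Checking all 25 profiles: 6 have a profitable deviation, 19 do not.)

6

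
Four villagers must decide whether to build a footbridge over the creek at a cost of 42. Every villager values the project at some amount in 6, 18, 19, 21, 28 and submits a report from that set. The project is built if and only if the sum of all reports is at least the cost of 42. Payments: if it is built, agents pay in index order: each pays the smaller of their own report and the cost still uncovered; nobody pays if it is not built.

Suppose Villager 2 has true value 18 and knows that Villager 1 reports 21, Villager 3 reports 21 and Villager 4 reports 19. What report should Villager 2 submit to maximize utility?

Report 6: project built, pays 6, utility 18 - 6 = 12.
Report 18: project built, pays 18, utility 18 - 18 = 0.
Report 19: project built, pays 19, utility 18 - 19 = -1.
Report 21: project built, pays 21, utility 18 - 21 = -3.
Report 28: project built, pays 21, utility 18 - 21 = -3.
The best choice is 6 with utility 12.

6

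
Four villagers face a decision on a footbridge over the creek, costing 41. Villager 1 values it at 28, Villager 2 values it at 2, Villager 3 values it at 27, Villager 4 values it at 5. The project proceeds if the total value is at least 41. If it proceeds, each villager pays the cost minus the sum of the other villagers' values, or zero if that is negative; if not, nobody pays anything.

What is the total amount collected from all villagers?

13

Total value 62 ≥ cost 41, so it is built.
Villager 1: others sum to 34; max(0, 41 - 34) = 7.
Villager 2: others sum to 60; max(0, 41 - 60) = 0.
Villager 3: others sum to 35; max(0, 41 - 35) = 6.
Villager 4: others sum to 57; max(0, 41 - 57) = 0.
Total collected = 7 + 0 + 6 + 0 = 13.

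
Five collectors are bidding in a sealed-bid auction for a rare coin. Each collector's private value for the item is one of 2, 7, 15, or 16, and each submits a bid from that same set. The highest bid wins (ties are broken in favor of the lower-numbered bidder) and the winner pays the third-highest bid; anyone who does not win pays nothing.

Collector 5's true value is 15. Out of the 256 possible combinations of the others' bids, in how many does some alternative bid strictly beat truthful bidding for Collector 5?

Others bid (2, 2, 2, 15): truth gives 0; bid 16 gives 13 > 0. Violating.
Others bid (2, 2, 7, 15): truth gives 0; bid 16 gives 8 > 0. Violating.
Others bid (2, 2, 15, 2): truth gives 0; bid 16 gives 13 > 0. Violating.
Others bid (2, 2, 15, 7): truth gives 0; bid 16 gives 8 > 0. Violating.
Others bid (2, 2, 2, 2): truth gives 13; no alternative beats it.
Others bid (2, 2, 2, 7): truth gives 13; no alternative beats it.
(Checking all 256 profiles: 32 have a profitable deviation, 224 do not.)

32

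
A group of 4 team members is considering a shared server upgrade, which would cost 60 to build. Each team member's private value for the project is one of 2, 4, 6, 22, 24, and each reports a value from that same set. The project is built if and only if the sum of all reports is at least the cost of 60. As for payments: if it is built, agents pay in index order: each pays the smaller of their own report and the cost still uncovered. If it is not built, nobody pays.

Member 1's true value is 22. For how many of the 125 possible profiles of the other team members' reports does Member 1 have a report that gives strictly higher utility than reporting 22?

Others report (6, 24, 24): truth gives 0; report 6 gives 16 > 0. Violating.
Others report (22, 22, 22): truth gives 0; report 2 gives 20 > 0. Violating.
Others report (22, 22, 24): truth gives 0; report 2 gives 20 > 0. Violating.
Others report (22, 24, 22): truth gives 0; report 2 gives 20 > 0. Violating.
Others report (2, 2, 2): truth gives 0; no alternative beats it.
Others report (2, 2, 4): truth gives 0; no alternative beats it.
(Checking all 125 profiles: 11 have a profitable deviation, 114 do not.)

11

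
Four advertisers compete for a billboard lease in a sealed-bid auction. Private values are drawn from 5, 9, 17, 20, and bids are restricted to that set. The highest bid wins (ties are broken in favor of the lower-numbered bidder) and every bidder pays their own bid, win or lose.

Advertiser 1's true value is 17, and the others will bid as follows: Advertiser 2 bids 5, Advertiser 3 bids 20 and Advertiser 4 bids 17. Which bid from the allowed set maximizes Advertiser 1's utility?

20

Bid 5: loses but pays 5, utility -5.
Bid 9: loses but pays 9, utility -9.
Bid 17: loses but pays 17, utility -17.
Bid 20: wins, pays 20, utility 17 - 20 = -3.
The best choice is 20 with utility -3.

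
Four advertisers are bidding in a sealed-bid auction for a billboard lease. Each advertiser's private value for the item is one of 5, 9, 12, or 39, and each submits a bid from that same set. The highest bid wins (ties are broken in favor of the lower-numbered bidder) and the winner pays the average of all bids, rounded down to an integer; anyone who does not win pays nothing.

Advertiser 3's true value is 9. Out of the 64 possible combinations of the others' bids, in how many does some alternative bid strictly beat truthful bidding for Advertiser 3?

6

Others bid (5, 5, 12): truth gives 0; bid 12 gives 1 > 0. Violating.
Others bid (5, 9, 5): truth gives 0; bid 12 gives 2 > 0. Violating.
Others bid (5, 9, 9): truth gives 0; bid 12 gives 1 > 0. Violating.
Others bid (9, 5, 5): truth gives 0; bid 12 gives 2 > 0. Violating.
Others bid (5, 5, 5): truth gives 3; no alternative beats it.
Others bid (5, 5, 9): truth gives 2; no alternative beats it.
(Checking all 64 profiles: 6 have a profitable deviation, 58 do not.)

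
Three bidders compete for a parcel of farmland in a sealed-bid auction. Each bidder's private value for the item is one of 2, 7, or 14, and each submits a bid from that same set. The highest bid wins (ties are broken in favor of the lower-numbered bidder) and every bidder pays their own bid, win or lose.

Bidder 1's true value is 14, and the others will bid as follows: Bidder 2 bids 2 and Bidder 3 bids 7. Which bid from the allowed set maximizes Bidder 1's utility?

Bid 2: loses but pays 2, utility -2.
Bid 7: wins, pays 7, utility 14 - 7 = 7.
Bid 14: wins, pays 14, utility 14 - 14 = 0.
The best choice is 7 with utility 7.

7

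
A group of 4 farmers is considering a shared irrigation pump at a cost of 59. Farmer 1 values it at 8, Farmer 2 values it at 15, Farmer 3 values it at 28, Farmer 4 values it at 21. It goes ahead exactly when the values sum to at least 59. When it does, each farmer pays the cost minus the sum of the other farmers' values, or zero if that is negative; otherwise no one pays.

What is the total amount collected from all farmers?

25

Total value 72 ≥ cost 59, so it is built.
Farmer 1: others sum to 64; max(0, 59 - 64) = 0.
Farmer 2: others sum to 57; max(0, 59 - 57) = 2.
Farmer 3: others sum to 44; max(0, 59 - 44) = 15.
Farmer 4: others sum to 51; max(0, 59 - 51) = 8.
Total collected = 0 + 2 + 15 + 8 = 25.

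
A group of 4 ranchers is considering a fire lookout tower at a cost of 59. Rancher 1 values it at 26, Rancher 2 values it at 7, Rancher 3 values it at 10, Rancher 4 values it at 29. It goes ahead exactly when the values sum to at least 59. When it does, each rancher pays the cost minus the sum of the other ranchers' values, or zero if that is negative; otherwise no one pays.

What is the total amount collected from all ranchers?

Total value 72 ≥ cost 59, so it is built.
Rancher 1: others sum to 46; max(0, 59 - 46) = 13.
Rancher 2: others sum to 65; max(0, 59 - 65) = 0.
Rancher 3: others sum to 62; max(0, 59 - 62) = 0.
Rancher 4: others sum to 43; max(0, 59 - 43) = 16.
Total collected = 13 + 0 + 0 + 16 = 29.

29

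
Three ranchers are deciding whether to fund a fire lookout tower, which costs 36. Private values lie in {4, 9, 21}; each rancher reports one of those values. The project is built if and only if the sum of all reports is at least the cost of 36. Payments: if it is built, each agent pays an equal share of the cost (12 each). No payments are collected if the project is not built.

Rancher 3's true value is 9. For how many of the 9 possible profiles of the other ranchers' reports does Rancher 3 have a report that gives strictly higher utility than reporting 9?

Others report (9, 21): truth gives -3; report 4 gives 0 > -3. Violating.
Others report (21, 9): truth gives -3; report 4 gives 0 > -3. Violating.
Others report (4, 4): truth gives 0; no alternative beats it.
Others report (4, 9): truth gives 0; no alternative beats it.
(Checking all 9 profiles: 2 have a profitable deviation, 7 do not.)

2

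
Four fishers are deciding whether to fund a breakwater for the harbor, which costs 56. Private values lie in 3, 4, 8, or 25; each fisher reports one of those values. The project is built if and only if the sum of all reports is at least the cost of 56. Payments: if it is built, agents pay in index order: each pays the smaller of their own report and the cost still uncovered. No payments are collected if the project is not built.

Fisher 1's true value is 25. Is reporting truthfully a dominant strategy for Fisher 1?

No

Consider the case where Fisher 2 reports 3, Fisher 3 reports 25 and Fisher 4 reports 25.
Truthful report 25: project built, pays 25, utility 25 - 25 = 0.
Report 3 instead: project built, pays 3, utility 25 - 3 = 22.
Since 22 > 0, reporting 3 is strictly better here, so truthful reporting is not dominant.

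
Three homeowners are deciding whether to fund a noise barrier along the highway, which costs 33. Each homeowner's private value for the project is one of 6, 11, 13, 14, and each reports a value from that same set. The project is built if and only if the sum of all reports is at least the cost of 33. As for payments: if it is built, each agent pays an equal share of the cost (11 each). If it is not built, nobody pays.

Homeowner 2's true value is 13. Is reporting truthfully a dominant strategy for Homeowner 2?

Consider the case where Homeowner 1 reports 6 and Homeowner 3 reports 13.
Truthful report 13: project not built, utility 0.
Report 14 instead: project built, pays 11, utility 13 - 11 = 2.
Since 2 > 0, reporting 14 is strictly better here, so truthful reporting is not dominant.

No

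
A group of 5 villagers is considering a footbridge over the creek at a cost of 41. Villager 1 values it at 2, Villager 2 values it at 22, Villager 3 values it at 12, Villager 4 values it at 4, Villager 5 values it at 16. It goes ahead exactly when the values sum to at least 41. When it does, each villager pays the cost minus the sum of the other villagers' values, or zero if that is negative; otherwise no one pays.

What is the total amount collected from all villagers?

Total value 56 ≥ cost 41, so it is built.
Villager 1: others sum to 54; max(0, 41 - 54) = 0.
Villager 2: others sum to 34; max(0, 41 - 34) = 7.
Villager 3: others sum to 44; max(0, 41 - 44) = 0.
Villager 4: others sum to 52; max(0, 41 - 52) = 0.
Villager 5: others sum to 40; max(0, 41 - 40) = 1.
Total collected = 0 + 7 + 0 + 0 + 1 = 8.

8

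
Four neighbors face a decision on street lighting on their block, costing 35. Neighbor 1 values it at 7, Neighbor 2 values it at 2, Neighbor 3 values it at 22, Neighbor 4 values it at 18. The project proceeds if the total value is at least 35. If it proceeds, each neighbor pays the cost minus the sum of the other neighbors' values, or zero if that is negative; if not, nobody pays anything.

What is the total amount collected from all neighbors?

12

Total value 49 ≥ cost 35, so it is built.
Neighbor 1: others sum to 42; max(0, 35 - 42) = 0.
Neighbor 2: others sum to 47; max(0, 35 - 47) = 0.
Neighbor 3: others sum to 27; max(0, 35 - 27) = 8.
Neighbor 4: others sum to 31; max(0, 35 - 31) = 4.
Total collected = 0 + 0 + 8 + 4 = 12.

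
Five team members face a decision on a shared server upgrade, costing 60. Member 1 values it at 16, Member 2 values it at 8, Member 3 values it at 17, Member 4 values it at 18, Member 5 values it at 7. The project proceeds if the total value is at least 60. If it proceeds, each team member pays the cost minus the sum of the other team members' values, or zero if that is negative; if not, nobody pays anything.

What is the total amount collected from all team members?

Total value 66 ≥ cost 60, so it is built.
Member 1: others sum to 50; max(0, 60 - 50) = 10.
Member 2: others sum to 58; max(0, 60 - 58) = 2.
Member 3: others sum to 49; max(0, 60 - 49) = 11.
Member 4: others sum to 48; max(0, 60 - 48) = 12.
Member 5: others sum to 59; max(0, 60 - 59) = 1.
Total collected = 10 + 2 + 11 + 12 + 1 = 36.

36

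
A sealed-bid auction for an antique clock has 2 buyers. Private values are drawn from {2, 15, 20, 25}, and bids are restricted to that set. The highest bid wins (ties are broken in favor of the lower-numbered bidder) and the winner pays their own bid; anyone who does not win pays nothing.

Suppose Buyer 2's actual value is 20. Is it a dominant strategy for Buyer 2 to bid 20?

Consider the case where Buyer 1 bids 2.
Truthful bid 20: wins, pays 20, utility 20 - 20 = 0.
Bid 15 instead: wins, pays 15, utility 20 - 15 = 5.
Since 5 > 0, bidding 15 is strictly better here, so truthful bidding is not dominant.

No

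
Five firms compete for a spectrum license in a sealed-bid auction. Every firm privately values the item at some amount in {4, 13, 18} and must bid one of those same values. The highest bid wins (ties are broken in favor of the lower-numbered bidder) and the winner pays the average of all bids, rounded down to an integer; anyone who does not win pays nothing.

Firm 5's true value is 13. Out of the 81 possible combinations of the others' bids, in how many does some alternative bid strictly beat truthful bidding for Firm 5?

14

Others bid (4, 4, 4, 13): truth gives 0; bid 18 gives 5 > 0. Violating.
Others bid (4, 4, 13, 4): truth gives 0; bid 18 gives 5 > 0. Violating.
Others bid (4, 4, 13, 13): truth gives 0; bid 18 gives 3 > 0. Violating.
Others bid (4, 13, 4, 4): truth gives 0; bid 18 gives 5 > 0. Violating.
Others bid (4, 4, 4, 4): truth gives 8; no alternative beats it.
Others bid (4, 4, 4, 18): truth gives 0; no alternative beats it.
(Checking all 81 profiles: 14 have a profitable deviation, 67 do not.)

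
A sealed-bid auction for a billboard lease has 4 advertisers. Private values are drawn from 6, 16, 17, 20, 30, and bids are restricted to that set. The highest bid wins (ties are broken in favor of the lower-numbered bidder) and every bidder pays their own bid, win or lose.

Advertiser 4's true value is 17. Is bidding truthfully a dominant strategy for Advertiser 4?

No

Consider the case where Advertiser 1 bids 6, Advertiser 2 bids 6 and Advertiser 3 bids 6.
Truthful bid 17: wins, pays 17, utility 17 - 17 = 0.
Bid 16 instead: wins, pays 16, utility 17 - 16 = 1.
Since 1 > 0, bidding 16 is strictly better here, so truthful bidding is not dominant.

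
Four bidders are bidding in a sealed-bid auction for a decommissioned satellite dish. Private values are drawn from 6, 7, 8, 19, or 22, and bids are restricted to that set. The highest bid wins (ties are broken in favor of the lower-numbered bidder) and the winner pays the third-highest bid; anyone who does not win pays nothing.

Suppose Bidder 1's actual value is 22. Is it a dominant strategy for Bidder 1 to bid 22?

Yes

Check each profile of the others' bids and compare truth against every alternative bid.
Others bid (6, 6, 22): truth gives 16, best alternative gives 0.
Others bid (6, 22, 6): truth gives 16, best alternative gives 0.
Others bid (22, 6, 6): truth gives 16, best alternative gives 0.
Others bid (6, 7, 22): truth gives 15, best alternative gives 0.
Others bid (6, 22, 7): truth gives 15, best alternative gives 0.
Others bid (7, 6, 22): truth gives 15, best alternative gives 0.
(Remaining 119 profiles checked similarly; truth is weakly best in each.)
In every case the truthful bid is at least as good as any alternative, so it is a dominant strategy.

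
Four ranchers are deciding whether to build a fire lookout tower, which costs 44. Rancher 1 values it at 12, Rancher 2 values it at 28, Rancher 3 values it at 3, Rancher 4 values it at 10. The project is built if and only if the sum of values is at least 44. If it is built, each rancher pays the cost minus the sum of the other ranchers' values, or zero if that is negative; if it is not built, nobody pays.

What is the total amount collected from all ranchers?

23

Total value 53 ≥ cost 44, so it is built.
Rancher 1: others sum to 41; max(0, 44 - 41) = 3.
Rancher 2: others sum to 25; max(0, 44 - 25) = 19.
Rancher 3: others sum to 50; max(0, 44 - 50) = 0.
Rancher 4: others sum to 43; max(0, 44 - 43) = 1.
Total collected = 3 + 19 + 0 + 1 = 23.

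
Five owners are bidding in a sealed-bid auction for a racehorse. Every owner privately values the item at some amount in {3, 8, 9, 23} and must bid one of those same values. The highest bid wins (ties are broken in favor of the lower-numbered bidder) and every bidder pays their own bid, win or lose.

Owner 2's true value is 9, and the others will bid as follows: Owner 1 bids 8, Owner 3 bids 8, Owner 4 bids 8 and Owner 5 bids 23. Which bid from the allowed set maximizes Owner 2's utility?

3

Bid 3: loses but pays 3, utility -3.
Bid 8: loses but pays 8, utility -8.
Bid 9: loses but pays 9, utility -9.
Bid 23: wins, pays 23, utility 9 - 23 = -14.
The best choice is 3 with utility -3.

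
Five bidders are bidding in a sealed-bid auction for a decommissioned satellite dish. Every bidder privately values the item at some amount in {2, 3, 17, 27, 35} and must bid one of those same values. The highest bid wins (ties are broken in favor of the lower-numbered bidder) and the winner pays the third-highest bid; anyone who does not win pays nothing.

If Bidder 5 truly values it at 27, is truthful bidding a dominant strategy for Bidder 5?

No

Consider the case where Bidder 1 bids 2, Bidder 2 bids 2, Bidder 3 bids 2 and Bidder 4 bids 27.
Truthful bid 27: loses, pays 0, utility 0.
Bid 35 instead: wins, pays 2, utility 27 - 2 = 25.
Since 25 > 0, bidding 35 is strictly better here, so truthful bidding is not dominant.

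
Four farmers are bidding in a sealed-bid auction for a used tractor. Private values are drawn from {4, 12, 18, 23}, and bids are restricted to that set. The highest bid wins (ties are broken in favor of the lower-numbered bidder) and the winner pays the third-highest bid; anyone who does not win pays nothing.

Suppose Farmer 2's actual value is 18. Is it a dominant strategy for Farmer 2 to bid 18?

No

Consider the case where Farmer 1 bids 4, Farmer 3 bids 4 and Farmer 4 bids 23.
Truthful bid 18: loses, pays 0, utility 0.
Bid 23 instead: wins, pays 4, utility 18 - 4 = 14.
Since 14 > 0, bidding 23 is strictly better here, so truthful bidding is not dominant.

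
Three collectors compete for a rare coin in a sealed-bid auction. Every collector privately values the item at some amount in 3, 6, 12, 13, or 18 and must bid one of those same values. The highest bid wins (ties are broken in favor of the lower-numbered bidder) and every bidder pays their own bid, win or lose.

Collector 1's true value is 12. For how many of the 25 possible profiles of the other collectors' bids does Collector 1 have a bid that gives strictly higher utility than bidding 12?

20

Others bid (3, 3): truth gives 0; bid 3 gives 9 > 0. Violating.
Others bid (3, 6): truth gives 0; bid 6 gives 6 > 0. Violating.
Others bid (3, 13): truth gives -12; bid 13 gives -1 > -12. Violating.
Others bid (3, 18): truth gives -12; bid 3 gives -3 > -12. Violating.
Others bid (3, 12): truth gives 0; no alternative beats it.
Others bid (6, 12): truth gives 0; no alternative beats it.
(Checking all 25 profiles: 20 have a profitable deviation, 5 do not.)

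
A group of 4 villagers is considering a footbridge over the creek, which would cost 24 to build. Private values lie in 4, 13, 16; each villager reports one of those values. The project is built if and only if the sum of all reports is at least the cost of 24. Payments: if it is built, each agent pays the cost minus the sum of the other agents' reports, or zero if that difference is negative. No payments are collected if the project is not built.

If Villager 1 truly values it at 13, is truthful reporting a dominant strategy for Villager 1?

Yes

Check each profile of the others' reports and compare truth against every alternative report.
Others report (4, 4, 16): truth gives 13, best alternative gives 13.
Others report (4, 13, 13): truth gives 13, best alternative gives 13.
Others report (4, 13, 16): truth gives 13, best alternative gives 13.
Others report (4, 16, 4): truth gives 13, best alternative gives 13.
Others report (4, 16, 13): truth gives 13, best alternative gives 13.
Others report (4, 16, 16): truth gives 13, best alternative gives 13.
(Remaining 21 profiles checked similarly; truth is weakly best in each.)
In every case the truthful report is at least as good as any alternative, so it is a dominant strategy.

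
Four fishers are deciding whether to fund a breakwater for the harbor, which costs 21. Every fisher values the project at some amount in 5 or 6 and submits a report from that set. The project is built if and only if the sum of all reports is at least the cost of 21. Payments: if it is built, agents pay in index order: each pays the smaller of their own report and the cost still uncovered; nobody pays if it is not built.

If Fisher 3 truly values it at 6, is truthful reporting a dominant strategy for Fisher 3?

No

Consider the case where Fisher 1 reports 5, Fisher 2 reports 5 and Fisher 4 reports 6.
Truthful report 6: project built, pays 6, utility 6 - 6 = 0.
Report 5 instead: project built, pays 5, utility 6 - 5 = 1.
Since 1 > 0, reporting 5 is strictly better here, so truthful reporting is not dominant.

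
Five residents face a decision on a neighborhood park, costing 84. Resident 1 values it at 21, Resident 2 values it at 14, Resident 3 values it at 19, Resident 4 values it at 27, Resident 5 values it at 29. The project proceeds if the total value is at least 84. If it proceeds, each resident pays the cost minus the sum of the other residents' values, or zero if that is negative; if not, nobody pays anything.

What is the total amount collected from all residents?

4

Total value 110 ≥ cost 84, so it is built.
Resident 1: others sum to 89; max(0, 84 - 89) = 0.
Resident 2: others sum to 96; max(0, 84 - 96) = 0.
Resident 3: others sum to 91; max(0, 84 - 91) = 0.
Resident 4: others sum to 83; max(0, 84 - 83) = 1.
Resident 5: others sum to 81; max(0, 84 - 81) = 3.
Total collected = 0 + 0 + 0 + 1 + 3 = 4.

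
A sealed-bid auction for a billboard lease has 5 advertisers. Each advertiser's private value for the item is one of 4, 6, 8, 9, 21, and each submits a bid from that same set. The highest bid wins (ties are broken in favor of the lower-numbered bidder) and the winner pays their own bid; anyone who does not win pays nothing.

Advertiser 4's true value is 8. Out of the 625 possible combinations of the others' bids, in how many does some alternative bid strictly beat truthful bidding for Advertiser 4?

2

Others bid (4, 4, 4, 4): truth gives 0; bid 6 gives 2 > 0. Violating.
Others bid (4, 4, 4, 6): truth gives 0; bid 6 gives 2 > 0. Violating.
Others bid (4, 4, 4, 8): truth gives 0; no alternative beats it.
Others bid (4, 4, 4, 9): truth gives 0; no alternative beats it.
(Checking all 625 profiles: 2 have a profitable deviation, 623 do not.)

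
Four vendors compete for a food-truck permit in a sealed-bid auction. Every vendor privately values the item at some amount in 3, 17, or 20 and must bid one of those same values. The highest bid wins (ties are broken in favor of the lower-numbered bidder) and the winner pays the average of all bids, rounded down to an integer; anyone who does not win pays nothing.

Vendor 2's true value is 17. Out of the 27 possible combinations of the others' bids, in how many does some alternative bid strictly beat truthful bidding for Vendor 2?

10

Others bid (3, 3, 20): truth gives 0; bid 20 gives 6 > 0. Violating.
Others bid (3, 17, 20): truth gives 0; bid 20 gives 2 > 0. Violating.
Others bid (3, 20, 3): truth gives 0; bid 20 gives 6 > 0. Violating.
Others bid (3, 20, 17): truth gives 0; bid 20 gives 2 > 0. Violating.
Others bid (3, 3, 3): truth gives 11; no alternative beats it.
Others bid (3, 3, 17): truth gives 7; no alternative beats it.
(Checking all 27 profiles: 10 have a profitable deviation, 17 do not.)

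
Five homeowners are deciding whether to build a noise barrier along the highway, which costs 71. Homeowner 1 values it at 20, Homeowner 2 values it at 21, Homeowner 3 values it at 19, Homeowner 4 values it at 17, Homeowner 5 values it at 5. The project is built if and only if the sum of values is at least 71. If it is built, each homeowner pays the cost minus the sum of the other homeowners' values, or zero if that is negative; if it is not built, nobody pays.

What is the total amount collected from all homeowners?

Total value 82 ≥ cost 71, so it is built.
Homeowner 1: others sum to 62; max(0, 71 - 62) = 9.
Homeowner 2: others sum to 61; max(0, 71 - 61) = 10.
Homeowner 3: others sum to 63; max(0, 71 - 63) = 8.
Homeowner 4: others sum to 65; max(0, 71 - 65) = 6.
Homeowner 5: others sum to 77; max(0, 71 - 77) = 0.
Total collected = 9 + 10 + 8 + 6 + 0 = 33.

33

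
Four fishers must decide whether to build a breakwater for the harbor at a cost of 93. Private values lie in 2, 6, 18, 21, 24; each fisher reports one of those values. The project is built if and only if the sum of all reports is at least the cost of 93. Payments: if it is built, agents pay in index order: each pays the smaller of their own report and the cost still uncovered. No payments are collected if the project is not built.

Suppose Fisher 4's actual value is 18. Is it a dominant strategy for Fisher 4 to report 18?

Check each profile of the others' reports and compare truth against every alternative report.
Others report (2, 2, 2): truth gives 0, best alternative gives 0.
Others report (2, 2, 6): truth gives 0, best alternative gives 0.
Others report (2, 2, 18): truth gives 0, best alternative gives 0.
Others report (2, 2, 21): truth gives 0, best alternative gives 0.
Others report (2, 2, 24): truth gives 0, best alternative gives 0.
Others report (2, 6, 2): truth gives 0, best alternative gives 0.
(Remaining 119 profiles checked similarly; truth is weakly best in each.)
In every case the truthful report is at least as good as any alternative, so it is a dominant strategy.

Yes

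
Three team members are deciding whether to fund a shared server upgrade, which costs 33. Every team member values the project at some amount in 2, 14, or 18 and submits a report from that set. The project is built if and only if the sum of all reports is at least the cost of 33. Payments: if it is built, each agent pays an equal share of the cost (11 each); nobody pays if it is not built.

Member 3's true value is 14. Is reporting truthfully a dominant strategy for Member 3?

No

Consider the case where Member 1 reports 2 and Member 2 reports 14.
Truthful report 14: project not built, utility 0.
Report 18 instead: project built, pays 11, utility 14 - 11 = 3.
Since 3 > 0, reporting 18 is strictly better here, so truthful reporting is not dominant.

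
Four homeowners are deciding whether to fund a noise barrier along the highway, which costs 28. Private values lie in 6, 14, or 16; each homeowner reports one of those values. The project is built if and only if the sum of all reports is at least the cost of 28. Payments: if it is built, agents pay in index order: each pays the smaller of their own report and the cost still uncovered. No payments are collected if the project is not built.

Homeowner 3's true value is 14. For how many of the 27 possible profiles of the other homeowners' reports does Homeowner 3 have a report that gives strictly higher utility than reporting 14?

8

Others report (6, 6, 14): truth gives 0; report 6 gives 8 > 0. Violating.
Others report (6, 6, 16): truth gives 0; report 6 gives 8 > 0. Violating.
Others report (6, 14, 6): truth gives 6; report 6 gives 8 > 6. Violating.
Others report (6, 14, 14): truth gives 6; report 6 gives 8 > 6. Violating.
Others report (6, 6, 6): truth gives 0; no alternative beats it.
Others report (6, 16, 6): truth gives 8; no alternative beats it.
(Checking all 27 profiles: 8 have a profitable deviation, 19 do not.)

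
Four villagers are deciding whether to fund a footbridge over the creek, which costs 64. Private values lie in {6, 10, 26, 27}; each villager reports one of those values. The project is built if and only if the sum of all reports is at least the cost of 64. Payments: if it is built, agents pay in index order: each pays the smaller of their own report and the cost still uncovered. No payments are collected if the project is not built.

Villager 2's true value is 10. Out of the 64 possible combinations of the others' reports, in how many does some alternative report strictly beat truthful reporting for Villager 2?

Others report (6, 26, 26): truth gives 0; report 6 gives 4 > 0. Violating.
Others report (6, 26, 27): truth gives 0; report 6 gives 4 > 0. Violating.
Others report (6, 27, 26): truth gives 0; report 6 gives 4 > 0. Violating.
Others report (6, 27, 27): truth gives 0; report 6 gives 4 > 0. Violating.
Others report (6, 6, 6): truth gives 0; no alternative beats it.
Others report (6, 6, 10): truth gives 0; no alternative beats it.
(Checking all 64 profiles: 32 have a profitable deviation, 32 do not.)

32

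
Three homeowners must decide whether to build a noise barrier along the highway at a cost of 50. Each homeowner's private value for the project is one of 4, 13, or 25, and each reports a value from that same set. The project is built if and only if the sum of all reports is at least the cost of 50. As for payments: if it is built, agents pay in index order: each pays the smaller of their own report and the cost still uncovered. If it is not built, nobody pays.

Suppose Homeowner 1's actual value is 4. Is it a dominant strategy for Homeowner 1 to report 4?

Check each profile of the others' reports and compare truth against every alternative report.
Others report (13, 25): truth gives 0, best alternative gives -9.
Others report (25, 13): truth gives 0, best alternative gives -9.
Others report (25, 25): truth gives 0, best alternative gives -9.
Others report (4, 4): truth gives 0, best alternative gives 0.
Others report (4, 13): truth gives 0, best alternative gives 0.
Others report (4, 25): truth gives 0, best alternative gives 0.
(Remaining 3 profiles checked similarly; truth is weakly best in each.)
In every case the truthful report is at least as good as any alternative, so it is a dominant strategy.

Yes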